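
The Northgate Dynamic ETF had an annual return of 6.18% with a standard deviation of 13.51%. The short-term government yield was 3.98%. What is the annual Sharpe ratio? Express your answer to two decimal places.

0.16

Sharpe = (Rp − Rf) / σp = (6.18% − 3.98%) / 13.51% = 2.20% / 13.51% = 0.1628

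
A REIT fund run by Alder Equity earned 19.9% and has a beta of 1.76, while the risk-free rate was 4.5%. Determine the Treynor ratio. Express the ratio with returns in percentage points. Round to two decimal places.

Treynor = (Rp − Rf) / β = (19.9% − 4.5%) / 1.76 = 15.40 / 1.76 = 8.7500

8.75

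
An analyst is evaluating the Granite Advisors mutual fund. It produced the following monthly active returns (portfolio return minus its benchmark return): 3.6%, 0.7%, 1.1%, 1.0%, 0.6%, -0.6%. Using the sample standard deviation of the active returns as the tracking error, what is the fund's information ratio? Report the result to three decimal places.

μ = (3.6 + 0.7 + 1.1 + 1 + 0.6 − 0.6) / 6 = 6.40 / 6 = 1.0667%
Sample σ = √[Σ(r − μ)² / 5] = √[9.5533 / 5] = √1.9107 = 1.3823%
IR = μ / tracking error = 1.0667 / 1.3823 = 0.7717

0.772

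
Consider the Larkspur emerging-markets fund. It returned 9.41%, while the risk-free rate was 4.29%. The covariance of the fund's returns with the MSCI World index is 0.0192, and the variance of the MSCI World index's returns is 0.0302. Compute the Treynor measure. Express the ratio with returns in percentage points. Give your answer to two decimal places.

β = Cov / Var = 0.0192 / 0.0302 = 0.6358
Treynor = (Rp − Rf) / β = (9.41% − 4.29%) / 0.6358 = 5.12 / 0.6358 = 8.0528

8.05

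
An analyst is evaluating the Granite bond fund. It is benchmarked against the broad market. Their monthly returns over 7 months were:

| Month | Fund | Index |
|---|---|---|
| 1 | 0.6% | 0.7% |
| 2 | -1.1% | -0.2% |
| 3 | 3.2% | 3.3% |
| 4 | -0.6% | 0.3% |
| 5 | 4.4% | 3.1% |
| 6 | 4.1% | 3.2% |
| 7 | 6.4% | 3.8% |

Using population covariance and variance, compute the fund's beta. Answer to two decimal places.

r̄p = 2.4286%,  r̄m = 2.0286%
Cov = Σ(rp − r̄p)(rm − r̄m) / 7 = 3.9449
Var(rm) = Σ(rm − r̄m)² / 7 = 2.4278
β = Cov / Var = 3.9449 / 2.4278 = 1.6249

1.62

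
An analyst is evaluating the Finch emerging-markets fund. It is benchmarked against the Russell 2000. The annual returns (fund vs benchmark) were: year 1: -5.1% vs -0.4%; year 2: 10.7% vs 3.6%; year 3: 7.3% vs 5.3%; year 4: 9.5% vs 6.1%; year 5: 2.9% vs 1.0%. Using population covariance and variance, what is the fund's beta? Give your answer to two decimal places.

r̄p = 5.0600%,  r̄m = 3.1200%
Cov = Σ(rp − r̄p)(rm − r̄m) / 5 = 12.2328
Var(rm) = Σ(rm − r̄m)² / 5 = 6.1496
β = Cov / Var = 12.2328 / 6.1496 = 1.9892

1.99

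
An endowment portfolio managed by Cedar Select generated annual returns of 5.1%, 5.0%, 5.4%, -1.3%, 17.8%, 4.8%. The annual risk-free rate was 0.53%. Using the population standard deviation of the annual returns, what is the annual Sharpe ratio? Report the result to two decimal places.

Mean return r̄ = 36.80 / 6 = 6.1333%
Σ(r − r̄)² = (5.1 − 6.1333)² + (5 − 6.1333)² + (5.4 − 6.1333)² + … = 196.0333
σ = √[196.0333 / 6] = 5.7160%
Sharpe = (r̄ − rf) / σ = (6.1333 − 0.53) / 5.7160 = 5.6033 / 5.7160 = 0.9803

0.98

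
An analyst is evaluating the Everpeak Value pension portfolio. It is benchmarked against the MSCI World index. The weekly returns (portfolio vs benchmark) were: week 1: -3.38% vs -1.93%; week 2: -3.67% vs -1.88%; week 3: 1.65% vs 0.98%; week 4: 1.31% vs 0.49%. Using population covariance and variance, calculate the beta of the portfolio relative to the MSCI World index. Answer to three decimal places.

1.874

r̄p = -1.0225%,  r̄m = -0.5850%
Cov = Σ(rp − r̄p)(rm − r̄m) / 4 = 3.3223
Var(rm) = Σ(rm − r̄m)² / 4 = 1.7727
β = Cov / Var = 3.3223 / 1.7727 = 1.8741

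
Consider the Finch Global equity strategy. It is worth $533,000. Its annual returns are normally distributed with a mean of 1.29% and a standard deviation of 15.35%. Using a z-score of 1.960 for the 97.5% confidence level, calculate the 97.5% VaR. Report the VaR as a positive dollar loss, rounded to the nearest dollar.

$153,483

Return at the 97.5% tail: μ − z·σ = 1.29% − 1.960 × 15.35% = 1.29 − 30.0860 = -28.7960%
VaR = −(-28.7960%) × $533,000 = 28.7960% × $533,000 = $153,483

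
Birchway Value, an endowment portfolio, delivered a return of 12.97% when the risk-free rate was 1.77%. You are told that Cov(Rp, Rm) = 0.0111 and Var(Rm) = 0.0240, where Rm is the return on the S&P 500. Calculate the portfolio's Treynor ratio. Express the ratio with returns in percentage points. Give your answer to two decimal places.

β = Cov / Var = 0.0111 / 0.0240 = 0.4625
Treynor = (Rp − Rf) / β = (12.97% − 1.77%) / 0.4625 = 11.20 / 0.4625 = 24.2162

24.22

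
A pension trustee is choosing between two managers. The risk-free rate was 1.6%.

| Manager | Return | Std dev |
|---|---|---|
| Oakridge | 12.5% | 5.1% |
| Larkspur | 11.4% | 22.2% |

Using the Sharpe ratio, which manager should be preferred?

Oakridge

Oakridge: Sharpe ratio = (12.5% − 1.6%) / 5.1% = 2.137
Larkspur: Sharpe ratio = (11.4% − 1.6%) / 22.2% = 0.441
Highest: Oakridge (2.137).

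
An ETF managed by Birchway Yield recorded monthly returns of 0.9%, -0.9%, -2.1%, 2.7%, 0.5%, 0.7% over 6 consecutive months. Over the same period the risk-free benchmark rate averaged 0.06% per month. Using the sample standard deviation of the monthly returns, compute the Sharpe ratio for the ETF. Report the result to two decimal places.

0.15

r̄ = (0.9 − 0.9 − 2.1 + 2.7 + 0.5 + 0.7) / 6 = 0.3000%
Σ(r − r̄)² = (0.9 − 0.3000)² + (-0.9 − 0.3000)² + (-2.1 − 0.3000)² + … = 13.5200
sample σ = √(13.5200 / 5) = √2.7040 = 1.6444%
Sharpe = (r̄ − rf) / σ = (0.3000 − 0.06) / 1.6444 = 0.2400 / 1.6444 = 0.1459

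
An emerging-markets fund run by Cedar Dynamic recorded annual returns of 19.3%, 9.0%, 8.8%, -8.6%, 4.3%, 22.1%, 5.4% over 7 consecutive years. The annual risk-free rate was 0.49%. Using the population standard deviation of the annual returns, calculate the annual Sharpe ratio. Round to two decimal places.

0.86

μ = (19.3 + 9 + 8.8 − 8.6 + 4.3 + 22.1 + 5.4) / 7 = 60.30 / 7 = 8.6143%
Population std dev = √[621.5086 / 7] = 9.4227%
Sharpe = (μ − rf) / σ = (8.6143 − 0.49) / 9.4227 = 8.1243 / 9.4227 = 0.8622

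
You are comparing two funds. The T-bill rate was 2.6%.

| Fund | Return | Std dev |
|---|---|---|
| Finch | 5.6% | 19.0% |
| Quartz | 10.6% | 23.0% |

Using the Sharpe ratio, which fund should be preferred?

Finch: Sharpe ratio = (5.6% − 2.6%) / 19.0% = 0.158
Quartz: Sharpe ratio = (10.6% − 2.6%) / 23.0% = 0.348
Highest: Quartz (0.348).

Quartz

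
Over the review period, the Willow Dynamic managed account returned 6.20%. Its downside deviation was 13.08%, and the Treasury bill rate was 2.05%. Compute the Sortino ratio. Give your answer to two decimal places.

0.32

Sortino = (Rp − Rf) / σd = (6.20% − 2.05%) / 13.08% = 4.15% / 13.08% = 0.3173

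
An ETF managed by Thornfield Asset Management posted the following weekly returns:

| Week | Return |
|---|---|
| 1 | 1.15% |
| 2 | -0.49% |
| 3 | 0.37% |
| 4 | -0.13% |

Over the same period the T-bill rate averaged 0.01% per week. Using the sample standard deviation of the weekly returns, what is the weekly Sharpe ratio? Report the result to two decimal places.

μ = (1.15 − 0.49 + 0.37 − 0.13) / 4 = 0.900 / 4 = 0.2250%
Σ(r − μ)² = (1.15 − 0.2250)² + (-0.49 − 0.2250)² + (0.37 − 0.2250)² + … = 1.5139
sample σ = √(1.5139 / 3) = √0.5046 = 0.7104%
Sharpe = (μ − rf) / σ = (0.2250 − 0.01) / 0.7104 = 0.2150 / 0.7104 = 0.3026

0.30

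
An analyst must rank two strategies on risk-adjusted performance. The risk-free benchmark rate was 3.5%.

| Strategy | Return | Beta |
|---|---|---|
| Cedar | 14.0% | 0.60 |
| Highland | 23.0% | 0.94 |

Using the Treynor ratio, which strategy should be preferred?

Cedar: Treynor = (14.0% − 3.5%) / 0.60 = 17.500
Highland: Treynor = (23.0% − 3.5%) / 0.94 = 20.745
Highest: Highland (20.745).

Highland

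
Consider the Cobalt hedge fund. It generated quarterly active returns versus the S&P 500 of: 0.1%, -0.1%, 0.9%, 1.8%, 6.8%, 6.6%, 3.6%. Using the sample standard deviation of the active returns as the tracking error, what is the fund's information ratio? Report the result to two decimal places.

Mean return μ = 19.70 / 7 = 2.8143%
Σ(r − μ)² = (0.1 − 2.8143)² + (-0.1 − 2.8143)² + (0.9 − 2.8143)² + … = 51.3886
sample σ = √(51.3886 / 6) = √8.5648 = 2.9266%
IR = μ / tracking error = 2.8143 / 2.9266 = 0.9616

0.96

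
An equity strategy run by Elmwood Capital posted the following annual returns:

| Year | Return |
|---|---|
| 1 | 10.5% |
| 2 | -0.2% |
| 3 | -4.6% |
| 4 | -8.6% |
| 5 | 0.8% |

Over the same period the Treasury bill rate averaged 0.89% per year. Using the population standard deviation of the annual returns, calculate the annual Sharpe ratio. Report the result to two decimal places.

-0.20

μ = (10.5 − 0.2 − 4.6 − 8.6 + 0.8) / 5 = -2.10 / 5 = -0.4200%
Σ(r − μ)² = (10.5 − (-0.4200))² + (-0.2 − (-0.4200))² + (-4.6 − (-0.4200))² + … = 205.1680
population σ = √(205.1680 / 5) = √41.0336 = 6.4057%
Sharpe = (μ − rf) / σ = (-0.4200 − 0.89) / 6.4057 = -1.3100 / 6.4057 = -0.2045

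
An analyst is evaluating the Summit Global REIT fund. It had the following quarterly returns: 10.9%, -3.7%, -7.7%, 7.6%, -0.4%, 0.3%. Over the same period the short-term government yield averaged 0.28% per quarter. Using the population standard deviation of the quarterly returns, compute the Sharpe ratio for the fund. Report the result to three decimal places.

0.140

r̄ = (10.9 − 3.7 − 7.7 + 7.6 − 0.4 + 0.3) / 6 = 1.1667%
Population σ = √[Σ(r − r̄)² / 6] = √[241.6333 / 6] = √40.2722 = 6.3460%
Sharpe = (r̄ − rf) / σ = (1.1667 − 0.28) / 6.3460 = 0.8867 / 6.3460 = 0.1397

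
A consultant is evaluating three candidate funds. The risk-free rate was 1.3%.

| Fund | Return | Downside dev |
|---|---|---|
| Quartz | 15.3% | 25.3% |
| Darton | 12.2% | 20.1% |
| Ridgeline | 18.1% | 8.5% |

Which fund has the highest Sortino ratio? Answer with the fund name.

Quartz: Sortino ratio = (15.3% − 1.3%) / 25.3% = 0.553
Darton: Sortino ratio = (12.2% − 1.3%) / 20.1% = 0.542
Ridgeline: Sortino ratio = (18.1% − 1.3%) / 8.5% = 1.976
Highest: Ridgeline (1.976).

Ridgeline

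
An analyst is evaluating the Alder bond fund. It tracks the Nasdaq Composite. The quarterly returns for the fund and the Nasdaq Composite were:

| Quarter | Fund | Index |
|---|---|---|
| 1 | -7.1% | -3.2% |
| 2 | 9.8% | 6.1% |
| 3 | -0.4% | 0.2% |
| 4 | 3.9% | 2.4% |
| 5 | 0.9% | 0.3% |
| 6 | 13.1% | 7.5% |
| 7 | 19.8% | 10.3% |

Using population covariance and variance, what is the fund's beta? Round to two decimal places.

1.91

r̄p = 5.7143%,  r̄m = 3.3714%
Cov = Σ(rp − r̄p)(rm − r̄m) / 7 = 37.0547
Var(rm) = Σ(rm − r̄m)² / 7 = 19.4449
β = Cov / Var = 37.0547 / 19.4449 = 1.9056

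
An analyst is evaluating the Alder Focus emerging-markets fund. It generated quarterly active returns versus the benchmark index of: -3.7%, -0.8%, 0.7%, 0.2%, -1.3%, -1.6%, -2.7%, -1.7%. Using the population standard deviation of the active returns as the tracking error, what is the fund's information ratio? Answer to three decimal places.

-1.014

μ = (-3.7 − 0.8 + 0.7 + 0.2 − 1.3 − 1.6 − 2.7 − 1.7) / 8 = -10.90 / 8 = -1.3625%
Population σ = √[Σ(r − μ)² / 8] = √[14.4388 / 8] = √1.8049 = 1.3435%
IR = μ / tracking error = -1.3625 / 1.3435 = -1.0141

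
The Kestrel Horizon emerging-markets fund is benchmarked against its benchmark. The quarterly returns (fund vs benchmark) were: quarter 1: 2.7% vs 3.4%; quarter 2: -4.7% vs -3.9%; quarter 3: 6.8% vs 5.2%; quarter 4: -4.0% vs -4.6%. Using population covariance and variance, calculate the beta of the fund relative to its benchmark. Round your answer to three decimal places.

r̄p = 0.2000%,  r̄m = 0.0250%
Cov = Σ(rp − r̄p)(rm − r̄m) / 4 = 20.3125
Var(rm) = Σ(rm − r̄m)² / 4 = 18.7419
β = Cov / Var = 20.3125 / 18.7419 = 1.0838

1.084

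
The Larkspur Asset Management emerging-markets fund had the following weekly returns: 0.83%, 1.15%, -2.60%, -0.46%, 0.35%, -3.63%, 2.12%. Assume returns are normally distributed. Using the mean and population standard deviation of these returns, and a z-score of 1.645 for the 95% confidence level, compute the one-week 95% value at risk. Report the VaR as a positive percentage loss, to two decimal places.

r̄ = (0.83 + 1.15 − 2.6 − 0.46 + 0.35 − 3.63 + 2.12) / 7 = -0.3200%
Population std dev = √[26.0600 / 7] = 1.9295%
VaR = −(r̄ − z·σ) = −(-0.3200 − 1.645 × 1.9295) = −(-3.4940) = 3.4940%

3.49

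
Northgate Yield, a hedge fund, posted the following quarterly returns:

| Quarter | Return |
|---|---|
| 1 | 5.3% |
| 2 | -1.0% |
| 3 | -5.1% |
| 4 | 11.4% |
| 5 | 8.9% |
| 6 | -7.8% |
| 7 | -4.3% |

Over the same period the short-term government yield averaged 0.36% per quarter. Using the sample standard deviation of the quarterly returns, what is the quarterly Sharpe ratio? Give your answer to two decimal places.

r̄ = (5.3 − 1 − 5.1 + 11.4 + 8.9 − 7.8 − 4.3) / 7 = 7.40 / 7 = 1.0571%
Σ(r − r̄)² = 335.7771; sample σ = √(335.7771/6) = 7.4808%
Sharpe = (r̄ − rf) / σ = (1.0571 − 0.36) / 7.4808 = 0.6971 / 7.4808 = 0.0932

0.09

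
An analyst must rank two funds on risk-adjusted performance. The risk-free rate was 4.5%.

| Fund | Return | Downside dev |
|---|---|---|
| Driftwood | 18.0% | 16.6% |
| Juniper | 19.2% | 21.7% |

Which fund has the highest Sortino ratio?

Driftwood

Driftwood: Sortino ratio = (18.0% − 4.5%) / 16.6% = 0.813
Juniper: Sortino ratio = (19.2% − 4.5%) / 21.7% = 0.677
Highest: Driftwood (0.813).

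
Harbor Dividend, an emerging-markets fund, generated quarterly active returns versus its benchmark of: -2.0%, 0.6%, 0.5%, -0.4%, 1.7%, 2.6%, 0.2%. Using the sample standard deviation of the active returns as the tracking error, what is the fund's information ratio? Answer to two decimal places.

r̄ = (-2 + 0.6 + 0.5 − 0.4 + 1.7 + 2.6 + 0.2) / 7 = 0.4571%
Σ(r − r̄)² = 12.9971; sample σ = √(12.9971/6) = 1.4718%
IR = r̄ / tracking error = 0.4571 / 1.4718 = 0.3106

0.31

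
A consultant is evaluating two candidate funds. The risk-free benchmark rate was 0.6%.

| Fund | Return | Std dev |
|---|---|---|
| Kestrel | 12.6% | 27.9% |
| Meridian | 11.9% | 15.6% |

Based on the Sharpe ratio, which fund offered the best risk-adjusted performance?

Meridian

Kestrel: Sharpe ratio = (12.6% − 0.6%) / 27.9% = 0.430
Meridian: Sharpe ratio = (11.9% − 0.6%) / 15.6% = 0.724
Highest: Meridian (0.724).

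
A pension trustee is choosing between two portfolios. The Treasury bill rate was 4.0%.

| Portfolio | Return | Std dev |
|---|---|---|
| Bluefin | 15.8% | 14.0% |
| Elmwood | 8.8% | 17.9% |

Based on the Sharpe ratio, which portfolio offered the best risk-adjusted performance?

Bluefin

Bluefin: Sharpe ratio = (15.8% − 4.0%) / 14.0% = 0.843
Elmwood: Sharpe ratio = (8.8% − 4.0%) / 17.9% = 0.268
Highest: Bluefin (0.843).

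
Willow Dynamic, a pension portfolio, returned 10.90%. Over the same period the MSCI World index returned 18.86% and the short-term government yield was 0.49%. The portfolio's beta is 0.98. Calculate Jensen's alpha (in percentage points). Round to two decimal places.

CAPM expected return = Rf + β(Rm − Rf) = 0.49% + 0.98 × (18.86% − 0.49%) = 0.49 + 0.98 × 18.37 = 18.4926%
Jensen's α = Rp − E[R] = 10.90% − 18.4926% = -7.5926

-7.59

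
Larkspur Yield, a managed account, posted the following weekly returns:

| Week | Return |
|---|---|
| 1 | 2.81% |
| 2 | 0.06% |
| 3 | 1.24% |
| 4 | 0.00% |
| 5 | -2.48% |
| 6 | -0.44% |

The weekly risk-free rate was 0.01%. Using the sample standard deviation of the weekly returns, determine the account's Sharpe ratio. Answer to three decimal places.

μ = (2.81 + 0.06 + 1.24 + 0 − 2.48 − 0.44) / 6 = 1.190 / 6 = 0.1983%
Σ(r − μ)² = (2.81 − 0.1983)² + (0.06 − 0.1983)² + (1.24 − 0.1983)² + … = 15.5453
sample σ = √(15.5453 / 5) = √3.1091 = 1.7633%
Sharpe = (μ − rf) / σ = (0.1983 − 0.01) / 1.7633 = 0.1883 / 1.7633 = 0.1068

0.107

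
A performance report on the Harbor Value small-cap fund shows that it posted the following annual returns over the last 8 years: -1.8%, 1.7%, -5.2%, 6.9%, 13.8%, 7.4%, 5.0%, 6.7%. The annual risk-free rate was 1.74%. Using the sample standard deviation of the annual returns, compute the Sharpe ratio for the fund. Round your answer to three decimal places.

Mean return μ = 34.50 / 8 = 4.3125%
Sample σ = √[Σ(r − μ)² / 7] = √[247.0888 / 7] = √35.2984 = 5.9412%
Sharpe = (μ − rf) / σ = (4.3125 − 1.74) / 5.9412 = 2.5725 / 5.9412 = 0.4330

0.433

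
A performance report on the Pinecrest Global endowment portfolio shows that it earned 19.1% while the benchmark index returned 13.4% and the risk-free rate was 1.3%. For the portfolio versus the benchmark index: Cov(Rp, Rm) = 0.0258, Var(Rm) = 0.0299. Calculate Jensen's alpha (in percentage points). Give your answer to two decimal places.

7.36

β = Cov / Var = 0.0258 / 0.0299 = 0.8629
E[R] = Rf + β(Rm − Rf) = 1.3% + 0.8629 × (13.4% − 1.3%) = 11.7411%
α = Rp − E[R] = 19.1% − 11.7411% = 7.3589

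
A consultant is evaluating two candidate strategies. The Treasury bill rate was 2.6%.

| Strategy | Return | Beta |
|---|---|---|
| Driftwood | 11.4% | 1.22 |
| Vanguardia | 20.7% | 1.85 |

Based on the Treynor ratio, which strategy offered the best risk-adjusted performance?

Vanguardia

Driftwood: Treynor = (11.4% − 2.6%) / 1.22 = 7.213
Vanguardia: Treynor = (20.7% − 2.6%) / 1.85 = 9.784
Highest: Vanguardia (9.784).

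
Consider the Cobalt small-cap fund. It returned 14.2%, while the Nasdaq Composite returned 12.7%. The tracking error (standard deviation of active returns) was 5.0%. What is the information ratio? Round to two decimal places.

0.30

IR = (Rp − Rb) / TE = (14.2% − 12.7%) / 5.0% = 1.50% / 5.0% = 0.3000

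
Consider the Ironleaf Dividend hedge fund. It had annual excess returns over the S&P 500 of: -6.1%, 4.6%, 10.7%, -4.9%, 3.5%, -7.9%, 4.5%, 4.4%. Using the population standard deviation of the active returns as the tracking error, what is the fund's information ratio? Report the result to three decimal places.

0.179

Mean return r̄ = 8.80 / 8 = 1.1000%
Σ(r − r̄)² = 301.4600; population σ = √(301.4600/8) = 6.1386%
IR = r̄ / tracking error = 1.1000 / 6.1386 = 0.1792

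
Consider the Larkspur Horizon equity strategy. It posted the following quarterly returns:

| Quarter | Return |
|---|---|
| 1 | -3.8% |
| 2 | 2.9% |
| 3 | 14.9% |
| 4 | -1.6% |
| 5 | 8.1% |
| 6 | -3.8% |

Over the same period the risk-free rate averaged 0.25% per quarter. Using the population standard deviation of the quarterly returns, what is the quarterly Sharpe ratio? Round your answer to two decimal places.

μ = (-3.8 + 2.9 + 14.9 − 1.6 + 8.1 − 3.8) / 6 = 2.7833%
Σ(r − μ)² = (-3.8 − 2.7833)² + (2.9 − 2.7833)² + … = 280.9883
population σ = √(280.9883 / 6) = √46.8314 = 6.8433%
Sharpe = (μ − rf) / σ = (2.7833 − 0.25) / 6.8433 = 2.5333 / 6.8433 = 0.3702

0.37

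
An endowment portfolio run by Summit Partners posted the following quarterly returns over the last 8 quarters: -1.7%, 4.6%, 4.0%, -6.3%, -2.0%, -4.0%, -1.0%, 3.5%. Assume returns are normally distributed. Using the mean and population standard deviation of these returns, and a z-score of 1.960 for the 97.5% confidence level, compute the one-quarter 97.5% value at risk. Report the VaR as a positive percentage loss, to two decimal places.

r̄ = (-1.7 + 4.6 + 4 − 6.3 − 2 − 4 − 1 + 3.5) / 8 = -2.90 / 8 = -0.3625%
Population std dev = √[111.9388 / 8] = 3.7406%
VaR = −(r̄ − z·σ) = −(-0.3625 − 1.960 × 3.7406) = −(-7.6941) = 7.6941%

7.69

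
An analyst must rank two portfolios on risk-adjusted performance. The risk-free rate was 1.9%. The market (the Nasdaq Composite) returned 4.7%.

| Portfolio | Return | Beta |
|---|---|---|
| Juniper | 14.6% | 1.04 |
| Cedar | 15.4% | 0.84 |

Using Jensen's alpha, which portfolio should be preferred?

Juniper: α = 14.6% − [1.9% + 1.04 × (4.7% − 1.9%)] = 9.788
Cedar: α = 15.4% − [1.9% + 0.84 × (4.7% − 1.9%)] = 11.148
Highest: Cedar (11.148).

Cedar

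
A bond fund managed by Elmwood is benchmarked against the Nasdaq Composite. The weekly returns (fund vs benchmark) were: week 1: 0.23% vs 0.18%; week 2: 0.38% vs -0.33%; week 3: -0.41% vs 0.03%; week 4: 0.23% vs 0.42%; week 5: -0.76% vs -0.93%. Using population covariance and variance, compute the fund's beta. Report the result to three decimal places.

0.603

r̄p = -0.0660%,  r̄m = -0.1260%
Cov = Σ(rp − r̄p)(rm − r̄m) / 5 = 0.1331
Var(rm) = Σ(rm − r̄m)² / 5 = 0.2208
β = Cov / Var = 0.1331 / 0.2208 = 0.6028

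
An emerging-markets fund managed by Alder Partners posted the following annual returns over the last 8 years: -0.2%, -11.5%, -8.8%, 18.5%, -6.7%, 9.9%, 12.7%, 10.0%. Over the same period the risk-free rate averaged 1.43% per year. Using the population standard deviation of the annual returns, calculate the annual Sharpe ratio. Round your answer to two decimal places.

0.15

μ = (-0.2 − 11.5 − 8.8 + 18.5 − 6.7 + 9.9 + 12.7 + 10) / 8 = 2.9875%
Population std dev = √[884.7688 / 8] = 10.5165%
Sharpe = (μ − rf) / σ = (2.9875 − 1.43) / 10.5165 = 1.5575 / 10.5165 = 0.1481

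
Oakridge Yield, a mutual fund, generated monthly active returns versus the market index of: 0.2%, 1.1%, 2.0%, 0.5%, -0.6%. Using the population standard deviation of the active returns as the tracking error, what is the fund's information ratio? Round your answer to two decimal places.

r̄ = (0.2 + 1.1 + 2 + 0.5 − 0.6) / 5 = 3.20 / 5 = 0.6400%
Σ(r − r̄)² = 3.8120; population σ = √(3.8120/5) = 0.8732%
IR = r̄ / tracking error = 0.6400 / 0.8732 = 0.7329

0.73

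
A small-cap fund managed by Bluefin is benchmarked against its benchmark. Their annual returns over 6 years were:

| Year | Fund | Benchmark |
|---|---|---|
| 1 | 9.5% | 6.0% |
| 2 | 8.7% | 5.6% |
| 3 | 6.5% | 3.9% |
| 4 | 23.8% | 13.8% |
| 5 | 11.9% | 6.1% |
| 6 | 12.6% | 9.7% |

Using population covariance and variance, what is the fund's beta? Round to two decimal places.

1.62

r̄p = 12.1667%,  r̄m = 7.5167%
Cov = Σ(rp − r̄p)(rm − r̄m) / 6 = 17.6006
Var(rm) = Σ(rm − r̄m)² / 6 = 10.8847
β = Cov / Var = 17.6006 / 10.8847 = 1.6170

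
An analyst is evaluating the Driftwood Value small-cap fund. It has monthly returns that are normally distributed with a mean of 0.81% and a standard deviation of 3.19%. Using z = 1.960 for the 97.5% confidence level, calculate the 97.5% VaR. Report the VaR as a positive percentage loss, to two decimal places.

5.44

VaR (as % loss) = −(μ − z·σ) = −(0.81% − 1.960 × 3.19%) = −(-5.4424%) = 5.4424%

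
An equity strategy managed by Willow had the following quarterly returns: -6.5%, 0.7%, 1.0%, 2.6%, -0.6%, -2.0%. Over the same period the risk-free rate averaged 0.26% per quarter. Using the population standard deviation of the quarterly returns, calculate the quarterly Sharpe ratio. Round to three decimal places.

-0.364

μ = (-6.5 + 0.7 + 1 + 2.6 − 0.6 − 2) / 6 = -0.8000%
Σ(r − μ)² = 51.0200; population σ = √(51.0200/6) = 2.9160%
Sharpe = (μ − rf) / σ = (-0.8000 − 0.26) / 2.9160 = -1.0600 / 2.9160 = -0.3635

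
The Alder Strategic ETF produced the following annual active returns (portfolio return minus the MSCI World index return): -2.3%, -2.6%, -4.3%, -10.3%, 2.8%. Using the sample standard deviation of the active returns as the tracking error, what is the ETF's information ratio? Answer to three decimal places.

Mean return μ = -16.70 / 5 = -3.3400%
Σ(r − μ)² = (-2.3 − (-3.3400))² + (-2.6 − (-3.3400))² + … = 88.6920
sample σ = √(88.6920 / 4) = √22.1730 = 4.7088%
IR = μ / tracking error = -3.3400 / 4.7088 = -0.7093

-0.709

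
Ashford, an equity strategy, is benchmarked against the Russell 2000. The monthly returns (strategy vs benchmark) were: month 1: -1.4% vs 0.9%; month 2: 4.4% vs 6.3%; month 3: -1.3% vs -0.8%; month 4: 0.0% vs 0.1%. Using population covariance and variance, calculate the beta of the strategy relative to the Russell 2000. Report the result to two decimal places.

r̄p = 0.4250%,  r̄m = 1.6250%
Cov = Σ(rp − r̄p)(rm − r̄m) / 4 = 6.1844
Var(rm) = Σ(rm − r̄m)² / 4 = 7.6469
β = Cov / Var = 6.1844 / 7.6469 = 0.8087

0.81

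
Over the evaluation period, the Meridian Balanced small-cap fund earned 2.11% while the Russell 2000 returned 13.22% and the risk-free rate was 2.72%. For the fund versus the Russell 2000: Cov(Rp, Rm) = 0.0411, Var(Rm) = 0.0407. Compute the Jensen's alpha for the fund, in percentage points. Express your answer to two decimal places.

-11.21

β = Cov / Var = 0.0411 / 0.0407 = 1.0098
E[R] = Rf + β(Rm − Rf) = 2.72% + 1.0098 × (13.22% − 2.72%) = 13.3229%
α = Rp − E[R] = 2.11% − 13.3229% = -11.2129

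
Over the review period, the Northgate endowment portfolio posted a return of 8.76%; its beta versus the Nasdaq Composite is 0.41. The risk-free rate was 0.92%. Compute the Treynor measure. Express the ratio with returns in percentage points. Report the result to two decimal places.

19.12

Treynor = (Rp − Rf) / β = (8.76% − 0.92%) / 0.41 = 7.84 / 0.41 = 19.1220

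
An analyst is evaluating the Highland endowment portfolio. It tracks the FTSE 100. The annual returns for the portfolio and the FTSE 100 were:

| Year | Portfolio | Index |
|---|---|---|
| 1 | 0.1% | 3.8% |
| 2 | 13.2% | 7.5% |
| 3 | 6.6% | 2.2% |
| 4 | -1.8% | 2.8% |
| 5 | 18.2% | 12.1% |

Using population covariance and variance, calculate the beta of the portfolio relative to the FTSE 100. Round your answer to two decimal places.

r̄p = 7.2600%,  r̄m = 5.6800%
Cov = Σ(rp − r̄p)(rm − r̄m) / 5 = 24.5792
Var(rm) = Σ(rm − r̄m)² / 5 = 13.6936
β = Cov / Var = 24.5792 / 13.6936 = 1.7949

1.79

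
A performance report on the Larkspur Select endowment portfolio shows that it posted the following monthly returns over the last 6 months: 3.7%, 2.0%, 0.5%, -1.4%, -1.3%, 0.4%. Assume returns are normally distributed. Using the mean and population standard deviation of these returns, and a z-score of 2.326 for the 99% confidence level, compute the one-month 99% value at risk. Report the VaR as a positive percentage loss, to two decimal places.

3.51

μ = (3.7 + 2 + 0.5 − 1.4 − 1.3 + 0.4) / 6 = 3.90 / 6 = 0.6500%
Population std dev = √[19.2150 / 6] = 1.7896%
VaR = −(μ − z·σ) = −(0.6500 − 2.326 × 1.7896) = −(-3.5126) = 3.5126%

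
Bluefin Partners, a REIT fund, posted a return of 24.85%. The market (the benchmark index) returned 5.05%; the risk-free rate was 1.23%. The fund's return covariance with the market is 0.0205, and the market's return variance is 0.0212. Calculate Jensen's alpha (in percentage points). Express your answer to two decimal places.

β = Cov / Var = 0.0205 / 0.0212 = 0.9670
E[R] = Rf + β(Rm − Rf) = 1.23% + 0.9670 × (5.05% − 1.23%) = 4.9239%
α = Rp − E[R] = 24.85% − 4.9239% = 19.9261

19.93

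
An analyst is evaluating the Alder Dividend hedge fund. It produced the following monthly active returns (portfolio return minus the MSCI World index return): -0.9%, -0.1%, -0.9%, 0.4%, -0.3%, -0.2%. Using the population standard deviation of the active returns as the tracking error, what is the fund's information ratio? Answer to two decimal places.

r̄ = (-0.9 − 0.1 − 0.9 + 0.4 − 0.3 − 0.2) / 6 = -0.3333%
Population std dev = √[1.2533 / 6] = 0.4570%
IR = r̄ / tracking error = -0.3333 / 0.4570 = -0.7293

-0.73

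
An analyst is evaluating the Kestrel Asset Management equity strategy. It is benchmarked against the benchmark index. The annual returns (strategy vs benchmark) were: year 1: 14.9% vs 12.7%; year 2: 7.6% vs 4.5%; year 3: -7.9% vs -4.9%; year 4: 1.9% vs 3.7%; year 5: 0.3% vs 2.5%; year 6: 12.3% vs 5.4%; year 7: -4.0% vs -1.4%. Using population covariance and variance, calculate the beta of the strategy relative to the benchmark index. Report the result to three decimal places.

r̄p = 3.5857%,  r̄m = 3.2143%
Cov = Σ(rp − r̄p)(rm − r̄m) / 7 = 37.3231
Var(rm) = Σ(rm − r̄m)² / 7 = 26.3269
β = Cov / Var = 37.3231 / 26.3269 = 1.4177

1.418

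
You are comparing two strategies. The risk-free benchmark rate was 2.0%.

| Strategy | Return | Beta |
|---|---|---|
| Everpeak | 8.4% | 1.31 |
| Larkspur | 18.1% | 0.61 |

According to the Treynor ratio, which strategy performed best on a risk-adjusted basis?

Everpeak: Treynor = (8.4% − 2.0%) / 1.31 = 4.885
Larkspur: Treynor = (18.1% − 2.0%) / 0.61 = 26.393
Highest: Larkspur (26.393).

Larkspur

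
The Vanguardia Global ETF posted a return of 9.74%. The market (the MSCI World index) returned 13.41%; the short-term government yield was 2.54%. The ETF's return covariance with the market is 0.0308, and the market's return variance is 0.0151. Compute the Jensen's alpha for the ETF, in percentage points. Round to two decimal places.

β = Cov / Var = 0.0308 / 0.0151 = 2.0397
E[R] = Rf + β(Rm − Rf) = 2.54% + 2.0397 × (13.41% − 2.54%) = 24.7115%
α = Rp − E[R] = 9.74% − 24.7115% = -14.9715

-14.97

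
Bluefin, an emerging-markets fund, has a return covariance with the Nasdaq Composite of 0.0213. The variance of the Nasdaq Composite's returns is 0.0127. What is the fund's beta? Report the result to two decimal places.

β = Cov(Rp, Rm) / Var(Rm) = 0.0213 / 0.0127 = 1.6772

1.68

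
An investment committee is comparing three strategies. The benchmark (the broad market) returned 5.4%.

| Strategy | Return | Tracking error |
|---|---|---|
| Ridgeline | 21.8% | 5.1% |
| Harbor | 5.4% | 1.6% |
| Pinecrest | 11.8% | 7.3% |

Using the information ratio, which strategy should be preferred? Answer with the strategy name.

Ridgeline: IR = (21.8% − 5.4%) / 5.1% = 3.216
Harbor: IR = (5.4% − 5.4%) / 1.6% = 0.000
Pinecrest: IR = (11.8% − 5.4%) / 7.3% = 0.877
Highest: Ridgeline (3.216).

Ridgeline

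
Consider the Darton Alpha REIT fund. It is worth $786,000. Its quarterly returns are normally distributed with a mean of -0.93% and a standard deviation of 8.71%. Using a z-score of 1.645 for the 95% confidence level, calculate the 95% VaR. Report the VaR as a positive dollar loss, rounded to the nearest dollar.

$119,927

Return at the 95% tail: μ − z·σ = -0.93% − 1.645 × 8.71% = -0.93 − 14.32795 = -15.25795%
VaR = −(-15.25795%) × $786,000 = 15.25795% × $786,000 = $119,927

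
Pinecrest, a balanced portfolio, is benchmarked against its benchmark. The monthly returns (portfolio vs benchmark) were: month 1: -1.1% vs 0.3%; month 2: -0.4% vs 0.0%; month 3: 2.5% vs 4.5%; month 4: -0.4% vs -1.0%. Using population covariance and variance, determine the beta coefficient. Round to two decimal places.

r̄p = 0.1500%,  r̄m = 0.9500%
Cov = Σ(rp − r̄p)(rm − r̄m) / 4 = 2.6875
Var(rm) = Σ(rm − r̄m)² / 4 = 4.4325
β = Cov / Var = 2.6875 / 4.4325 = 0.6063

0.61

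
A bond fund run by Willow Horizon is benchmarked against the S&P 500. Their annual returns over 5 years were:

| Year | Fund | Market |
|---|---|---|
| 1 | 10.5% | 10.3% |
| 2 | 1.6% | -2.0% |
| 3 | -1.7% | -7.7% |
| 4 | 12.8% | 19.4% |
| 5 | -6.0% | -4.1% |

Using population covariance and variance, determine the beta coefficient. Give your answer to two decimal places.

r̄p = 3.4400%,  r̄m = 3.1800%
Cov = Σ(rp − r̄p)(rm − r̄m) / 5 = 67.2528
Var(rm) = Σ(rm − r̄m)² / 5 = 102.3976
β = Cov / Var = 67.2528 / 102.3976 = 0.6568

0.66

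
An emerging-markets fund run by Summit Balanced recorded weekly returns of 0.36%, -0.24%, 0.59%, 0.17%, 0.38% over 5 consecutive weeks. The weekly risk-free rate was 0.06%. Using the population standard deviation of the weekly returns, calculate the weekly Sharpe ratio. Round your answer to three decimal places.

μ = (0.36 − 0.24 + 0.59 + 0.17 + 0.38) / 5 = 0.2520%
Population σ = √[Σ(r − μ)² / 5] = √[0.3911 / 5] = √0.0782 = 0.2796%
Sharpe = (μ − rf) / σ = (0.2520 − 0.06) / 0.2796 = 0.1920 / 0.2796 = 0.6867

0.687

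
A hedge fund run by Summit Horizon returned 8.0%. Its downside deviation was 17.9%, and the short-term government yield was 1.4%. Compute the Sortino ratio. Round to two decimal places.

0.37

Sortino = (Rp − Rf) / σd = (8.0% − 1.4%) / 17.9% = 6.60% / 17.9% = 0.3687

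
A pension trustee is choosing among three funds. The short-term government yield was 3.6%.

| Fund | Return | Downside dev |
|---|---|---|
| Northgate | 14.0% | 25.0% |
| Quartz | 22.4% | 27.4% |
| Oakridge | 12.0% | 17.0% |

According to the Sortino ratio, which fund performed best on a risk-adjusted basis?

Northgate: Sortino ratio = (14.0% − 3.6%) / 25.0% = 0.416
Quartz: Sortino ratio = (22.4% − 3.6%) / 27.4% = 0.686
Oakridge: Sortino ratio = (12.0% − 3.6%) / 17.0% = 0.494
Highest: Quartz (0.686).

Quartz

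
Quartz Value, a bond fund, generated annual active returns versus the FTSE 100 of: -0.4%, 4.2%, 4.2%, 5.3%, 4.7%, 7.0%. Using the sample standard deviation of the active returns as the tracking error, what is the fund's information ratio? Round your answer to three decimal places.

μ = (-0.4 + 4.2 + 4.2 + 5.3 + 4.7 + 7) / 6 = 4.1667%
Σ(r − μ)² = 30.4533; sample σ = √(30.4533/5) = 2.4679%
IR = μ / tracking error = 4.1667 / 2.4679 = 1.6884

1.688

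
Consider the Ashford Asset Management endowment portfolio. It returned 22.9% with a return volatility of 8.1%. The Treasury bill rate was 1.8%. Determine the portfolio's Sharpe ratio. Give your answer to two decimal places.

2.60

Sharpe = (Rp − Rf) / σp = (22.9% − 1.8%) / 8.1% = 21.10% / 8.1% = 2.6049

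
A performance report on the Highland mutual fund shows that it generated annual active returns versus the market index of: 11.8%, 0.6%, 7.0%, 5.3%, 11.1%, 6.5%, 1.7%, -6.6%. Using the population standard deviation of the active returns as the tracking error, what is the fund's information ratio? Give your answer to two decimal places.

0.83

r̄ = (11.8 + 0.6 + 7 + 5.3 + 11.1 + 6.5 + 1.7 − 6.6) / 8 = 37.40 / 8 = 4.6750%
Σ(r − r̄)² = (11.8 − 4.6750)² + (0.6 − 4.6750)² + (7 − 4.6750)² + … = 253.7550
population σ = √(253.7550 / 8) = √31.7194 = 5.6320%
IR = r̄ / tracking error = 4.6750 / 5.6320 = 0.8301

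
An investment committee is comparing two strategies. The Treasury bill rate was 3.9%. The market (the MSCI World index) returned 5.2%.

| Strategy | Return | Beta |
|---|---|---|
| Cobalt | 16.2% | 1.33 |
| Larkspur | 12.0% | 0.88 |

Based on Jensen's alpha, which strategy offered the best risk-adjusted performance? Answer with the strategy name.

Cobalt

Cobalt: α = 16.2% − [3.9% + 1.33 × (5.2% − 3.9%)] = 10.571
Larkspur: α = 12.0% − [3.9% + 0.88 × (5.2% − 3.9%)] = 6.956
Highest: Cobalt (10.571).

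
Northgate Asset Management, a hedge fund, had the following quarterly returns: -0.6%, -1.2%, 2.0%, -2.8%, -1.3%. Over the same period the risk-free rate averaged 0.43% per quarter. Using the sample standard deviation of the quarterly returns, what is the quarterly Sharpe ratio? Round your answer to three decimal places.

r̄ = (-0.6 − 1.2 + 2 − 2.8 − 1.3) / 5 = -3.90 / 5 = -0.7800%
Σ(r − r̄)² = (-0.6 − (-0.7800))² + (-1.2 − (-0.7800))² + … = 12.2880
σ = √[12.2880 / 4] = 1.7527%
Sharpe = (r̄ − rf) / σ = (-0.7800 − 0.43) / 1.7527 = -1.2100 / 1.7527 = -0.6904

-0.690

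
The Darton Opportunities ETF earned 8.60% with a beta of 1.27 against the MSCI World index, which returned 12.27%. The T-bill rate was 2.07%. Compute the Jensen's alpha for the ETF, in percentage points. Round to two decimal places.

CAPM expected return = Rf + β(Rm − Rf) = 2.07% + 1.27 × (12.27% − 2.07%) = 2.07 + 1.27 × 10.20 = 15.0240%
Jensen's α = Rp − E[R] = 8.60% − 15.0240% = -6.4240

-6.42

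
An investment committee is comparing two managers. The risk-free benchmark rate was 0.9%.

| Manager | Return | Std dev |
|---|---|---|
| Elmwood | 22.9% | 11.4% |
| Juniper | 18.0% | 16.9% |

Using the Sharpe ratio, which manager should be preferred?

Elmwood: Sharpe ratio = (22.9% − 0.9%) / 11.4% = 1.930
Juniper: Sharpe ratio = (18.0% − 0.9%) / 16.9% = 1.012
Highest: Elmwood (1.930).

Elmwood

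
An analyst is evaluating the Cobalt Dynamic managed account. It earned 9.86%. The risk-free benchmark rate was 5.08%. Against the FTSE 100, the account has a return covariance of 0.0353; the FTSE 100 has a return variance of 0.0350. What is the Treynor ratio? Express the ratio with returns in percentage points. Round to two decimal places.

4.74

β = Cov / Var = 0.0353 / 0.0350 = 1.0086
Treynor = (Rp − Rf) / β = (9.86% − 5.08%) / 1.0086 = 4.78 / 1.0086 = 4.7392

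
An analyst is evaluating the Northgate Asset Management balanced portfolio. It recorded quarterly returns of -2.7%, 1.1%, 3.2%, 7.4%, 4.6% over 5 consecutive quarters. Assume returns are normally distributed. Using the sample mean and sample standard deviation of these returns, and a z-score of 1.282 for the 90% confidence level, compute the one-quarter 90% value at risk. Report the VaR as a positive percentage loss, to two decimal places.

2.15

μ = (-2.7 + 1.1 + 3.2 + 7.4 + 4.6) / 5 = 13.60 / 5 = 2.7200%
Sample std dev = √[57.6680 / 4] = 3.7970%
VaR = −(μ − z·σ) = −(2.7200 − 1.282 × 3.7970) = −(-2.1478) = 2.1478%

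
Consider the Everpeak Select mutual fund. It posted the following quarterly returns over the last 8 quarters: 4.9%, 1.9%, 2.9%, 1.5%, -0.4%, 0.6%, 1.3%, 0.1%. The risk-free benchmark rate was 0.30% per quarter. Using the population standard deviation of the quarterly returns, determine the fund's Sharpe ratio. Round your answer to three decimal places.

0.822

Mean return r̄ = 12.80 / 8 = 1.6000%
Σ(r − r̄)² = (4.9 − 1.6000)² + (1.9 − 1.6000)² + (2.9 − 1.6000)² + … = 20.0200
population σ = √(20.0200 / 8) = √2.5025 = 1.5819%
Sharpe = (r̄ − rf) / σ = (1.6000 − 0.3) / 1.5819 = 1.3000 / 1.5819 = 0.8218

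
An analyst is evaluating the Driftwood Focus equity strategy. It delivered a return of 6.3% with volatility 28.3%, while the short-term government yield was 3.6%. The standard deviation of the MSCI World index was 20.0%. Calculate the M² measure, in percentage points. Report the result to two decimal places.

Sharpe = (Rp − Rf) / σp = (6.3% − 3.6%) / 28.3% = 0.0954
M² = Rf + Sharpe × σm = 3.6% + 0.0954 × 20.0% = 5.5080%

5.51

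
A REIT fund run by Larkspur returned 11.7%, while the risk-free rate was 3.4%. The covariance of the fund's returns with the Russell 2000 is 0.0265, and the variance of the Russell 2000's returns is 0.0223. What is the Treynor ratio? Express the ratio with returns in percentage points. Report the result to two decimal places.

β = Cov / Var = 0.0265 / 0.0223 = 1.1883
Treynor = (Rp − Rf) / β = (11.7% − 3.4%) / 1.1883 = 8.30 / 1.1883 = 6.9848

6.98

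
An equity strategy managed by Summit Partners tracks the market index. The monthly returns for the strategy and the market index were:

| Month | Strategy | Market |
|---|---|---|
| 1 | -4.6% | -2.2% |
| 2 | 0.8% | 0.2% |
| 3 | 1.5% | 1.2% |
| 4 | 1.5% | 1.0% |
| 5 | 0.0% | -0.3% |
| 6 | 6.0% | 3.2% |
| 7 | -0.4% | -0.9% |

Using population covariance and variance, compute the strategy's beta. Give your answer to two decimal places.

1.78

r̄p = 0.6857%,  r̄m = 0.3143%
Cov = Σ(rp − r̄p)(rm − r̄m) / 7 = 4.5188
Var(rm) = Σ(rm − r̄m)² / 7 = 2.5384
β = Cov / Var = 4.5188 / 2.5384 = 1.7802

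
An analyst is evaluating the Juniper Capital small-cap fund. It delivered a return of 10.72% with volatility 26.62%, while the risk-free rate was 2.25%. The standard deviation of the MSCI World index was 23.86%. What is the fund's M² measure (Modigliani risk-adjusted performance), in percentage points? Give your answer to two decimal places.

9.84

Sharpe = (Rp − Rf) / σp = (10.72% − 2.25%) / 26.62% = 0.3182
M² = Rf + Sharpe × σm = 2.25% + 0.3182 × 23.86% = 9.8423%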